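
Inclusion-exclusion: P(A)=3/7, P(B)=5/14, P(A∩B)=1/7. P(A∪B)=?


P(A∪B) = P(A) + P(B) - P(A∩B)
= 3/7 + 5/14 - 1/7 = 9/14

9/14


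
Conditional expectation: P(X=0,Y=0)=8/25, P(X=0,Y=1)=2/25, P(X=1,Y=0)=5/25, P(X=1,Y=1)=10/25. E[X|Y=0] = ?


P(Y=0) = 13/25
E[X|Y=0] = (0*8 + 1*5)/13 = 5/13

5/13


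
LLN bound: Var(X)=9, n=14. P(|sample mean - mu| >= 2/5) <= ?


Var(Xbar) = Var(X)/n = 9/14
Chebyshev: P(|Xbar-mu| >= 2/5) <= Var(Xbar)/(2/5)^2 = (9/14)/(4/25) = 225/56
Bound exceeds 1, so trivial bound: 1

1


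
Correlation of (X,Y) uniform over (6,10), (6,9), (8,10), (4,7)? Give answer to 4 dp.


Cov(X,Y) = 1.5000, Var(X) = 2.0000, Var(Y) = 1.5000
rho = Cov/(sqrt(VarX)*sqrt(VarY)) = 0.8660

0.8660


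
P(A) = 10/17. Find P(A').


P(A') = 1 - P(A) = 1 - 10/17 = 7/17

7/17


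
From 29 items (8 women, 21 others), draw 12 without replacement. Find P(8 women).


P(X=8) = C(8,8)*C(21,4) / C(29,12)
= 1*5985 / 51895935
= 5985/51895935 = 1/8671

1/8671


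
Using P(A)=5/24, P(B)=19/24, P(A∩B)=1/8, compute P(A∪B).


P(A∪B) = P(A) + P(B) - P(A∩B)
= 5/24 + 19/24 - 1/8 = 7/8

7/8


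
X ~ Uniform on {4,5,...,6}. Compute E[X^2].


E[X^2] = (1/3) * sum(x^2 for x=4..6)
= 77/3

77/3


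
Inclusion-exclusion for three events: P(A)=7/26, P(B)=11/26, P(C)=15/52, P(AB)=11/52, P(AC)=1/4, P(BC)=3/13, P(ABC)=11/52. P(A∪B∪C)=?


P(A∪B∪C) = P(A)+P(B)+P(C) - P(AB)-P(AC)-P(BC) + P(ABC)
= 7/26+11/26+15/52 - 11/52-1/4-3/13 + 11/52
= 1/2

1/2


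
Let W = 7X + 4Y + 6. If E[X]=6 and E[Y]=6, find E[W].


E[7X + 4Y + 6] = 7*E[X] + 4*E[Y] + 6
= (7)*(6) + (4)*(6) + (6)
= 42 + 24 + 6 = 72

72


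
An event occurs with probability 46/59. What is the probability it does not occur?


P(A') = 1 - P(A) = 1 - 46/59 = 13/59

13/59


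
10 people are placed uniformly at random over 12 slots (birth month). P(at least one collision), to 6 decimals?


P(all different) = prod((12-i)/12 for i=0..9) = 0.003868
P(at least one match) = 1 - 0.003868 = 0.996132

0.996132


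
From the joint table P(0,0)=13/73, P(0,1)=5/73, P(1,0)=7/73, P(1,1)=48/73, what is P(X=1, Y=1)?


Read from table: P(X=1, Y=1) = 48/73

48/73


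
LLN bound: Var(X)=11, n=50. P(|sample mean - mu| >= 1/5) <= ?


Var(Xbar) = Var(X)/n = 11/50
Chebyshev: P(|Xbar-mu| >= 1/5) <= Var(Xbar)/(1/5)^2 = (11/50)/(1/25) = 11/2
Bound exceeds 1, so trivial bound: 1

1


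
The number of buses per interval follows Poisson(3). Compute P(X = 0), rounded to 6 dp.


P(X=0) = e^(-3) * 3^0 / 0!
≈ 0.04978706837 * 1 / 1
≈ 0.049787

0.049787


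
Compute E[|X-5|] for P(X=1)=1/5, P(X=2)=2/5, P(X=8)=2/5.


E[|X-5|] = sum(g(x)*P(x))
= 4*1/5 + 3*2/5 + 3*2/5
= 16/5

16/5


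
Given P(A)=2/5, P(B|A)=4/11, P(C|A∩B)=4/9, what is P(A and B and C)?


P(A∩B∩C) = P(A) * P(B|A) * P(C|A∩B)
= 2/5 * 4/11 * 4/9
= 8/55 * 4/9 = 32/495

32/495


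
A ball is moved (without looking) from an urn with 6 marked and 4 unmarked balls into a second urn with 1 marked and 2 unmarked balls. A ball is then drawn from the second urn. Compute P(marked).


P(transfer marked) = 6/10 = 3/5; P(transfer unmarked) = 2/5
If marked transferred: Urn II has 2 marked of 4, so P(marked|marked moved) = 1/2
If unmarked transferred: Urn II has 1 marked of 4, so P(marked|unmarked moved) = 1/4
By total probability: P(marked) = 3/5*1/2 + 2/5*1/4 = 2/5

2/5


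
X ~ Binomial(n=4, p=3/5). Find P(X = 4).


P(X=4) = C(4,4) * p^4 * (1-p)^0
= 1 * 81/625 * 1
= 81/625

81/625


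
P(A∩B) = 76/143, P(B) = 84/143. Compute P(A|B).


P(A|B) = P(A∩B)/P(B) = (76/143)/(84/143) = 76/84 = 19/21

19/21


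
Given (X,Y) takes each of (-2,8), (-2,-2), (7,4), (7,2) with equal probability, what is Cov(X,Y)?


E[X]=5/2, E[Y]=3, E[XY]=15/2
Cov(X,Y) = E[XY] - E[X]E[Y] = 15/2 - 5/2*3 = 0

0


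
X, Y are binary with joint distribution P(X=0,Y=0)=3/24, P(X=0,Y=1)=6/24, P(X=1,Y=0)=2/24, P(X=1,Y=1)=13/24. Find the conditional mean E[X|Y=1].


P(Y=1) = 19/24
E[X|Y=1] = (0*6 + 1*13)/19 = 13/19

13/19


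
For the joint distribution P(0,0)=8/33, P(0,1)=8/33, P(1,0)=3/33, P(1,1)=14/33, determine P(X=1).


P(X=1) = P(1,0)+P(1,1) = 3/33 + 14/33 = 17/33

17/33


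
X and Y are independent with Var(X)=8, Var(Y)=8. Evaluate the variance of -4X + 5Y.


Independence => Cov(X,Y)=0
Var(-4X + 5Y) = (-4)^2*Var(X) + 5^2*Var(Y)
= 16*8 + 25*8 = 328

328


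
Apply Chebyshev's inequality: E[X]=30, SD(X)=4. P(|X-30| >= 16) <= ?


k = 16/4 = 4
Chebyshev: P(|X-mu| >= k*sigma) <= 1/k^2 = 1/4^2 = 1/16

1/16


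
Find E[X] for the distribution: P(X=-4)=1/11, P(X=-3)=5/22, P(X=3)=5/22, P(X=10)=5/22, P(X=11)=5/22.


E[X] = sum(x * P(x))
= -4*1/11 - 3*5/22 + 3*5/22 + 10*5/22 + 11*5/22
= 97/22

97/22


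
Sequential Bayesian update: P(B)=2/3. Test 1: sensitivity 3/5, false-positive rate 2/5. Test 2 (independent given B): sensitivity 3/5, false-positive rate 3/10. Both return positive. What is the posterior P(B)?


After test 1: P(+) = 3/5*2/3 + 2/5*1/3 = 8/15
P(B|+) = (2/5)/(8/15) = 3/4
After test 2 (use post1 as new prior): P(+) = 3/5*3/4 + 3/10*1/4 = 21/40
P(B|+,+) = (9/20)/(21/40) = 6/7

6/7


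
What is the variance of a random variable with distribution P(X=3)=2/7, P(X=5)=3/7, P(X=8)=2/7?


E[X] = 37/7, E[X^2] = 221/7
Var(X) = E[X^2] - (E[X])^2 = 221/7 - (37/7)^2 = 178/49

178/49


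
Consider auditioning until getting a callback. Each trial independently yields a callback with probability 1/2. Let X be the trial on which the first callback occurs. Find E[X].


For geometric (trials until first success), E[X] = 1/p = 1/(1/2) = 2

2


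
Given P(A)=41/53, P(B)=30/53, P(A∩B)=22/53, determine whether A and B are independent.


P(A)*P(B) = 41/53*30/53 = 1230/2809
P(A∩B) = 22/53 != 1230/2809, so not independent

No, A and B are not independent


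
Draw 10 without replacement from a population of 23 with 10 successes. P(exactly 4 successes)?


P(X=4) = C(10,4)*C(13,6) / C(23,10)
= 210*1716 / 1144066
= 360360/1144066 = 2340/7429

2340/7429


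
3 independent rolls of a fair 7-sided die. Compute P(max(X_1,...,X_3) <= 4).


P(max <= 4) = P(all X_i <= 4) = (P(X_1 <= 4))^3
= (4/7)^3 = 64/343

64/343


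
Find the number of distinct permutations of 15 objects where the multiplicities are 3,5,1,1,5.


15! = 1307674368000
Denominator: 3!=6 * 5!=120 * 1!=1 * 1!=1 * 5!=120
Coefficient = 1307674368000 / 86400 = 15135120

15135120


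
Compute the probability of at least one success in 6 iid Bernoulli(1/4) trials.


P(at least one) = 1 - P(none)
P(none) = (1 - 1/4)^6 = (3/4)^6 = 729/4096
P(at least one) = 1 - 729/4096 = 3367/4096

3367/4096


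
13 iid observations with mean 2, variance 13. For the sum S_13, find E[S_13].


E[S_n] = n*E[X_1] = 13*2 = 26

26


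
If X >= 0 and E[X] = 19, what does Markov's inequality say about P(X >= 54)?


Markov: P(X >= a) <= E[X]/a
P(X >= 54) <= 19/54

19/54


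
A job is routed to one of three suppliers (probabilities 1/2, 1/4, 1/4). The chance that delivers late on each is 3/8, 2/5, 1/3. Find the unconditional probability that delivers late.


P(A) = P(A|B1)P(B1) + P(A|B2)P(B2) + P(A|B3)P(B3)
= 3/8*1/2 + 2/5*1/4 + 1/3*1/4
= 3/16 + 1/10 + 1/12 = 89/240

89/240


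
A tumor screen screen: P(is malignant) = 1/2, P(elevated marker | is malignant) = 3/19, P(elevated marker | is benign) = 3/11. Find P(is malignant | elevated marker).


P(A) = P(A|B)P(B) + P(A|B')P(B') = 3/19*1/2 + 3/11*1/2 = 45/209
P(B|A) = P(A|B)P(B)/P(A) = (3/38)/(45/209) = 11/30

11/30


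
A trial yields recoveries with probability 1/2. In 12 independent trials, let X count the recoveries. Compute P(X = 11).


P(X=11) = C(12,11) * p^11 * (1-p)^1
= 12 * 1/2048 * 1/2
= 3/1024

3/1024


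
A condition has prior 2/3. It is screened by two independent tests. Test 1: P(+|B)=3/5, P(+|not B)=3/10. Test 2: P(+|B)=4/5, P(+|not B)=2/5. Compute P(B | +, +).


After test 1: P(+) = 3/5*2/3 + 3/10*1/3 = 1/2
P(B|+) = (2/5)/(1/2) = 4/5
After test 2 (use post1 as new prior): P(+) = 4/5*4/5 + 2/5*1/5 = 18/25
P(B|+,+) = (16/25)/(18/25) = 8/9

8/9


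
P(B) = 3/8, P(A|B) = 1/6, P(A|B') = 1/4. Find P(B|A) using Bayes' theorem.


P(A) = P(A|B)P(B) + P(A|B')P(B') = 1/6*3/8 + 1/4*5/8 = 7/32
P(B|A) = P(A|B)P(B)/P(A) = (1/16)/(7/32) = 2/7

2/7


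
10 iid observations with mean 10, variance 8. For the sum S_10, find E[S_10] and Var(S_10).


E[S_n] = n*mu = 10*10 = 100
Var(S_n) = n*sigma^2 = 10*8 = 80

E[S_10]=100, Var(S_10)=80


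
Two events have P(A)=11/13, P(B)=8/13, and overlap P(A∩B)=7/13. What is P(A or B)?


P(A∪B) = P(A) + P(B) - P(A∩B)
= 11/13 + 8/13 - 7/13 = 12/13

12/13


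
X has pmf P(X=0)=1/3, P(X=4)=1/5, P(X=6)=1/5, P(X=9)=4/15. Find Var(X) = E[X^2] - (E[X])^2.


E[X] = 22/5, E[X^2] = 32
Var(X) = E[X^2] - (E[X])^2 = 32 - (22/5)^2 = 316/25

316/25


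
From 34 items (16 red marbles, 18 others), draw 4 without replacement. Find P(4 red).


P(X=4) = C(16,4)*C(18,0) / C(34,4)
= 1820*1 / 46376
= 1820/46376 = 455/11594

455/11594


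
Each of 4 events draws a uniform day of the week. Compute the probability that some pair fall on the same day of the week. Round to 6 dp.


P(all different) = prod((7-i)/7 for i=0..3) = 0.349854
P(at least one match) = 1 - 0.349854 = 0.650146

0.650146


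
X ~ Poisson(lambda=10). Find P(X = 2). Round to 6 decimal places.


P(X=2) = e^(-10) * 10^2 / 2!
≈ 0.00004539992976 * 100 / 2
≈ 0.002270

0.002270


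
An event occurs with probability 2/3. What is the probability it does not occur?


P(A') = 1 - P(A) = 1 - 2/3 = 1/3

1/3


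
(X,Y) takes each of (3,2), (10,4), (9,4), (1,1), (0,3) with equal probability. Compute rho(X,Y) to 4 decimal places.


Cov(X,Y) = 3.7200, Var(X) = 17.0400, Var(Y) = 1.3600
rho = Cov/(sqrt(VarX)*sqrt(VarY)) = 0.7727

0.7727


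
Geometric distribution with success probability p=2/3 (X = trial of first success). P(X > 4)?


P(X > 4) = P(first 4 trials all fail) = (1-p)^4 = (1/3)^4 = 1/81

1/81


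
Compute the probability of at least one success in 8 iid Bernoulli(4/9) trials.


P(at least one) = 1 - P(none)
P(none) = (1 - 4/9)^8 = (5/9)^8 = 390625/43046721
P(at least one) = 1 - 390625/43046721 = 42656096/43046721

42656096/43046721


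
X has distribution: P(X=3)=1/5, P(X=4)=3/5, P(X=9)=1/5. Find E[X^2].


E[X^2] = sum(g(x)*P(x))
= 9*1/5 + 16*3/5 + 81*1/5
= 138/5

138/5


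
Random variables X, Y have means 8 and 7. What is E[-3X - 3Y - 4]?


E[-3X - 3Y - 4] = -3*E[X] - 3*E[Y] - 4
= (-3)*(8) + (-3)*(7) + (-4)
= -24 - 21 - 4 = -49

-49


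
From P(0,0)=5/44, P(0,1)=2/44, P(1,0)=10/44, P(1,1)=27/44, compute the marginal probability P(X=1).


P(X=1) = P(1,0)+P(1,1) = 10/44 + 27/44 = 37/44

37/44


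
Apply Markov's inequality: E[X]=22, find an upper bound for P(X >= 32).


Markov: P(X >= a) <= E[X]/a
P(X >= 32) <= 22/32 = 11/16

11/16


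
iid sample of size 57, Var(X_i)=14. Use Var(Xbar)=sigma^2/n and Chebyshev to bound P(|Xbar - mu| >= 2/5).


Var(Xbar) = Var(X)/n = 14/57
Chebyshev: P(|Xbar-mu| >= 2/5) <= Var(Xbar)/(2/5)^2 = (14/57)/(4/25) = 175/114
Bound exceeds 1, so trivial bound: 1

1


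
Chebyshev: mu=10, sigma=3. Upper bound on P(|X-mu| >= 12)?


k = 12/3 = 4
Chebyshev: P(|X-mu| >= k*sigma) <= 1/k^2 = 1/4^2 = 1/16

1/16


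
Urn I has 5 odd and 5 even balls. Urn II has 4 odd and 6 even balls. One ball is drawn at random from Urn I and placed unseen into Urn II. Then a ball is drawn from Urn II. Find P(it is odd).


P(transfer odd) = 5/10 = 1/2; P(transfer even) = 1/2
If odd transferred: Urn II has 5 odd of 11, so P(odd|odd moved) = 5/11
If even transferred: Urn II has 4 odd of 11, so P(odd|even moved) = 4/11
By total probability: P(odd) = 1/2*5/11 + 1/2*4/11 = 9/22

9/22


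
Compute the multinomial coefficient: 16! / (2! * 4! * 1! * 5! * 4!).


16! = 20922789888000
Denominator: 2!=2 * 4!=24 * 1!=1 * 5!=120 * 4!=24
Coefficient = 20922789888000 / 138240 = 151351200

151351200


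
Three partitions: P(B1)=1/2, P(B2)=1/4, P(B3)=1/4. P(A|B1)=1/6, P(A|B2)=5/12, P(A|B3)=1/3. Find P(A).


P(A) = P(A|B1)P(B1) + P(A|B2)P(B2) + P(A|B3)P(B3)
= 1/6*1/2 + 5/12*1/4 + 1/3*1/4
= 1/12 + 5/48 + 1/12 = 13/48

13/48


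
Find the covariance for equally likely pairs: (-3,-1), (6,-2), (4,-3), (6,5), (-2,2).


E[X]=11/5, E[Y]=1/5, E[XY]=1
Cov(X,Y) = E[XY] - E[X]E[Y] = 1 - 11/5*1/5 = 14/25

14/25


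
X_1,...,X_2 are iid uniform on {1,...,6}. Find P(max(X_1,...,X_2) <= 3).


P(max <= 3) = P(all X_i <= 3) = (P(X_1 <= 3))^2
= (3/6)^2 = (1/2)^2 = 1/4

1/4


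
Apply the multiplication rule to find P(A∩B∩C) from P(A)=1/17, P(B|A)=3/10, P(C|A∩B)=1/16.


P(A∩B∩C) = P(A) * P(B|A) * P(C|A∩B)
= 1/17 * 3/10 * 1/16
= 3/170 * 1/16 = 3/2720

3/2720


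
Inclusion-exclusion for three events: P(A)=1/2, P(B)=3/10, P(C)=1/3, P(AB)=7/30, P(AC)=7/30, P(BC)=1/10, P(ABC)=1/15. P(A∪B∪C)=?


P(A∪B∪C) = P(A)+P(B)+P(C) - P(AB)-P(AC)-P(BC) + P(ABC)
= 1/2+3/10+1/3 - 7/30-7/30-1/10 + 1/15
= 19/30

19/30


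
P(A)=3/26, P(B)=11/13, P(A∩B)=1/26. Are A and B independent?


P(A)*P(B) = 3/26*11/13 = 33/338
P(A∩B) = 1/26 != 33/338, so not independent

No, A and B are not independent


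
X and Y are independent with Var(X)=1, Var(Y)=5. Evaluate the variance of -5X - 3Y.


Independence => Cov(X,Y)=0
Var(-5X - 3Y) = (-5)^2*Var(X) + (-3)^2*Var(Y)
= 25*1 + 9*5 = 70

70


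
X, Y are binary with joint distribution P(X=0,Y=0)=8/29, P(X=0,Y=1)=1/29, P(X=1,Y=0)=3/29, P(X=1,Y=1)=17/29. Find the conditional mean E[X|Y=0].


P(Y=0) = 11/29
E[X|Y=0] = (0*8 + 1*3)/11 = 3/11

3/11


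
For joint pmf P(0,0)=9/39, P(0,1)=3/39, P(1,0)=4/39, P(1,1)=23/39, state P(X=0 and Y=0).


Read from table: P(X=0, Y=0) = 9/39 = 3/13

3/13


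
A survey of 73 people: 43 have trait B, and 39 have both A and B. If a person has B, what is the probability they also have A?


P(A|B) = P(A∩B)/P(B) = (39/73)/(43/73) = 39/43

39/43


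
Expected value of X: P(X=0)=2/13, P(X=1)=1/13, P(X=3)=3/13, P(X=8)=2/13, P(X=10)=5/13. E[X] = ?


E[X] = sum(x * P(x))
= 0*2/13 + 1*1/13 + 3*3/13 + 8*2/13 + 10*5/13
= 76/13

76/13


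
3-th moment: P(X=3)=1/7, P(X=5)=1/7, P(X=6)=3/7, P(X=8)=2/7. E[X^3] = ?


E[X^3] = sum(x^3 * P(x))
= 27*1/7 + 125*1/7 + 216*3/7 + 512*2/7
= 1824/7

1824/7


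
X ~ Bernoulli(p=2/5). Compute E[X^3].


For Bernoulli: X in {0,1}
E[X^3] = 0^3*(1-2/5) + 1^3*2/5 = 2/5

2/5


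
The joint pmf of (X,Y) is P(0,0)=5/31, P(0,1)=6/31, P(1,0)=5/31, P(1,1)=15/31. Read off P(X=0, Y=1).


Read from table: P(X=0, Y=1) = 6/31

6/31


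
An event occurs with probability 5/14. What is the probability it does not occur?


P(A') = 1 - P(A) = 1 - 5/14 = 9/14

9/14


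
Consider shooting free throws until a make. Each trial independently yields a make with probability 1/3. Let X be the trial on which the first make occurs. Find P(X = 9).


P(X=9) = (1-p)^8 * p = (2/3)^8 * 1/3
= 256/6561 * 1/3 = 256/19683

256/19683


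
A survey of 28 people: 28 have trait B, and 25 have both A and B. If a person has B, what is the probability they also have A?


P(A|B) = P(A∩B)/P(B) = (25/28)/(28/28) = 25/28

25/28


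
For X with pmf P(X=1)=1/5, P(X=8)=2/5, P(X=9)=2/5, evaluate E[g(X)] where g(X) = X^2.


E[X^2] = sum(g(x)*P(x))
= 1*1/5 + 64*2/5 + 81*2/5
= 291/5

291/5


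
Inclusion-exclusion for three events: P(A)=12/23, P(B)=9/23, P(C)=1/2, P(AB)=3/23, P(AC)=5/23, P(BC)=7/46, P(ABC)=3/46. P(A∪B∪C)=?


P(A∪B∪C) = P(A)+P(B)+P(C) - P(AB)-P(AC)-P(BC) + P(ABC)
= 12/23+9/23+1/2 - 3/23-5/23-7/46 + 3/46
= 45/46

45/46


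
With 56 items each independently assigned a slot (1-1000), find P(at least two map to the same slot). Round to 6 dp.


P(all different) = prod((1000-i)/1000 for i=0..55) = 0.208189
P(at least one match) = 1 - 0.208189 = 0.791811

0.791811


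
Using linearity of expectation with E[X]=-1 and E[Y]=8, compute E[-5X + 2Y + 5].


E[-5X + 2Y + 5] = -5*E[X] + 2*E[Y] + 5
= (-5)*(-1) + (2)*(8) + (5)
= 5 + 16 + 5 = 26

26


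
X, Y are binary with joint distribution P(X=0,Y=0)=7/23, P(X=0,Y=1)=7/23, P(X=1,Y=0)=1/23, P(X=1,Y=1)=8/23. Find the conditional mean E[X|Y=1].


P(Y=1) = 15/23
E[X|Y=1] = (0*7 + 1*8)/15 = 8/15

8/15


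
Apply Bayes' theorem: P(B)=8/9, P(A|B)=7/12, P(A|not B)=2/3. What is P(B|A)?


P(A) = P(A|B)P(B) + P(A|B')P(B') = 7/12*8/9 + 2/3*1/9 = 16/27
P(B|A) = P(A|B)P(B)/P(A) = (14/27)/(16/27) = 7/8

7/8


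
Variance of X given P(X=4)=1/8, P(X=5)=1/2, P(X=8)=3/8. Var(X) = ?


E[X] = 6, E[X^2] = 77/2
Var(X) = E[X^2] - (E[X])^2 = 77/2 - (6)^2 = 5/2

5/2


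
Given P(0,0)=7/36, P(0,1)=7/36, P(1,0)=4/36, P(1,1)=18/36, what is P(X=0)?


P(X=0) = P(0,0)+P(0,1) = 7/36 + 7/36 = 14/36 = 7/18

7/18


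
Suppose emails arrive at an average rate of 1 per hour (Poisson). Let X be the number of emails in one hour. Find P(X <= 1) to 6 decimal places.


P(X<=1) = e^(-1)*1^0/0! + e^(-1)*1^1/1!
≈ 0.3678794412 + 0.3678794412
= 0.7357588824
≈ 0.735759

0.735759


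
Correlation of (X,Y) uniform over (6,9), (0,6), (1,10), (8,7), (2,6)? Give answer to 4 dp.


Cov(X,Y) = 0.5600, Var(X) = 9.4400, Var(Y) = 2.6400
rho = Cov/(sqrt(VarX)*sqrt(VarY)) = 0.1122

0.1122


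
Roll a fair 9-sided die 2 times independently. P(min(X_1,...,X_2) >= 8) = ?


P(min >= 8) = P(all X_i >= 8) = (P(X_1 >= 8))^2
= (2/9)^2 = 4/81

4/81


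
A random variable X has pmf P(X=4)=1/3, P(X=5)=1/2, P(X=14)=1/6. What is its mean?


E[X] = sum(x * P(x))
= 4*1/3 + 5*1/2 + 14*1/6
= 37/6

37/6


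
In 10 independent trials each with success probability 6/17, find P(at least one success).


P(at least one) = 1 - P(none)
P(none) = (1 - 6/17)^10 = (11/17)^10 = 25937424601/2015993900449
P(at least one) = 1 - 25937424601/2015993900449 = 1990056475848/2015993900449

1990056475848/2015993900449


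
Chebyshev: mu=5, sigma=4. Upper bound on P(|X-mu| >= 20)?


k = 20/4 = 5
Chebyshev: P(|X-mu| >= k*sigma) <= 1/k^2 = 1/5^2 = 1/25

1/25


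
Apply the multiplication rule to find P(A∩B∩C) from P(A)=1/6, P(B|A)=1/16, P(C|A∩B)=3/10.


P(A∩B∩C) = P(A) * P(B|A) * P(C|A∩B)
= 1/6 * 1/16 * 3/10
= 1/96 * 3/10 = 1/320

1/320


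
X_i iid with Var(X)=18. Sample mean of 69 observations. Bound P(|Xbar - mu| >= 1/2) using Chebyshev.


Var(Xbar) = Var(X)/n = 18/69
Chebyshev: P(|Xbar-mu| >= 1/2) <= Var(Xbar)/(1/2)^2 = (6/23)/(1/4) = 24/23
Bound exceeds 1, so trivial bound: 1

1


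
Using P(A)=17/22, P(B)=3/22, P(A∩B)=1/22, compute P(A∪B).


P(A∪B) = P(A) + P(B) - P(A∩B)
= 17/22 + 3/22 - 1/22 = 19/22

19/22


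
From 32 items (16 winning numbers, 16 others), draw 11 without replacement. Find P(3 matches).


P(X=3) = C(16,3)*C(16,8) / C(32,11)
= 560*12870 / 129024480
= 7207200/129024480 = 1155/20677

1155/20677


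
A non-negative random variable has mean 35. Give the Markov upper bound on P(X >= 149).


Markov: P(X >= a) <= E[X]/a
P(X >= 149) <= 35/149

35/149


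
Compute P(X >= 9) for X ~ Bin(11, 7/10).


P(X>=9) = P(X=9) + P(X=10) + P(X=11)
= 3995007093/20000000000 + 9321683217/100000000000 + 1977326743/100000000000
= 1250961817/4000000000

1250961817/4000000000


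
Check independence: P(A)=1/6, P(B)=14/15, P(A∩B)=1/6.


P(A)*P(B) = 1/6*14/15 = 7/45
P(A∩B) = 1/6 != 7/45, so not independent

No, A and B are not independent


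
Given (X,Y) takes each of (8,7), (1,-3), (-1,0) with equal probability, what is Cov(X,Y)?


E[X]=8/3, E[Y]=4/3, E[XY]=53/3
Cov(X,Y) = E[XY] - E[X]E[Y] = 53/3 - 8/3*4/3 = 127/9

127/9


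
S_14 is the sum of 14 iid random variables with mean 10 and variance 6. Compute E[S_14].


E[S_n] = n*E[X_1] = 14*10 = 140

140


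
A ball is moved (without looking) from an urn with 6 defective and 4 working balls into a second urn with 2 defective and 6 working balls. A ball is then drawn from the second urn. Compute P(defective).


P(transfer defective) = 6/10 = 3/5; P(transfer working) = 2/5
If defective transferred: Urn II has 3 defective of 9, so P(defective|defective moved) = 1/3
If working transferred: Urn II has 2 defective of 9, so P(defective|working moved) = 2/9
By total probability: P(defective) = 3/5*1/3 + 2/5*2/9 = 13/45

13/45


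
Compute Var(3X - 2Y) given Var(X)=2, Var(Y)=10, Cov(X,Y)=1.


Var(3X - 2Y) = 3^2*Var(X) + (-2)^2*Var(Y) + 2*3*(-2)*Cov(X,Y)
= 9*2 + 4*10 - 12*1
= 18 + 40 - 12 = 46

46


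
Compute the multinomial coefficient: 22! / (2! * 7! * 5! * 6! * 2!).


22! = 1124000727777607680000
Denominator: 2!=2 * 7!=5040 * 5!=120 * 6!=720 * 2!=2
Coefficient = 1124000727777607680000 / 1741824000 = 645300976320

645300976320


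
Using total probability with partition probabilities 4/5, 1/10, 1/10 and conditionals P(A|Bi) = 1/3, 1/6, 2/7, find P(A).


P(A) = P(A|B1)P(B1) + P(A|B2)P(B2) + P(A|B3)P(B3)
= 1/3*4/5 + 1/6*1/10 + 2/7*1/10
= 4/15 + 1/60 + 1/35 = 131/420

131/420


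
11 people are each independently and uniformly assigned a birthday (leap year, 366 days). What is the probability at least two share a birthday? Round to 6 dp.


P(all different) = prod((366-i)/366 for i=0..10) = 0.859219
P(at least one match) = 1 - 0.859219 = 0.140781

0.140781


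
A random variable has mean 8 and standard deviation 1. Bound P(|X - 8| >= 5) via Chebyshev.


k = 5/1 = 5
Chebyshev: P(|X-mu| >= k*sigma) <= 1/k^2 = 1/5^2 = 1/25

1/25


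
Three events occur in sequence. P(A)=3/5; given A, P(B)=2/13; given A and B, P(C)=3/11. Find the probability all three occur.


P(A∩B∩C) = P(A) * P(B|A) * P(C|A∩B)
= 3/5 * 2/13 * 3/11
= 6/65 * 3/11 = 18/715

18/715


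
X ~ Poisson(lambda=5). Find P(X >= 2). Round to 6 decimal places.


P(X>=2) = 1 - P(X<=1) = 1 - (e^(-5)*5^0/0! + e^(-5)*5^1/1!)
≈ 1 - (0.0067379470 + 0.0336897350)
= 1 - 0.0404276820 = 0.9595723180
≈ 0.959572

0.959572


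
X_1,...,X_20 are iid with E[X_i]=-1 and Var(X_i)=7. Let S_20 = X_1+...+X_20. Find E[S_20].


E[S_n] = n*E[X_1] = 20*-1 = -20

-20


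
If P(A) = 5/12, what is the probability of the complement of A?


P(A') = 1 - P(A) = 1 - 5/12 = 7/12

7/12


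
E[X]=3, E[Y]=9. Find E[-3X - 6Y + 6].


E[-3X - 6Y + 6] = -3*E[X] - 6*E[Y] + 6
= (-3)*(3) + (-6)*(9) + (6)
= -9 - 54 + 6 = -57

-57


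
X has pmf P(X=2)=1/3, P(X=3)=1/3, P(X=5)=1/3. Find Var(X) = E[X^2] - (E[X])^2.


E[X] = 10/3, E[X^2] = 38/3
Var(X) = E[X^2] - (E[X])^2 = 38/3 - (10/3)^2 = 14/9

14/9


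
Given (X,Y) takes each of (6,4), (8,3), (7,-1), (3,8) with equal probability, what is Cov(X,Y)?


E[X]=6, E[Y]=7/2, E[XY]=65/4
Cov(X,Y) = E[XY] - E[X]E[Y] = 65/4 - 6*7/2 = -19/4

-19/4


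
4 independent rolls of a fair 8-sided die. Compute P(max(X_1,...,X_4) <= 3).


P(max <= 3) = P(all X_i <= 3) = (P(X_1 <= 3))^4
= (3/8)^4 = 81/4096

81/4096


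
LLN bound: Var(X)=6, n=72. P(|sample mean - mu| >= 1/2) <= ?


Var(Xbar) = Var(X)/n = 6/72
Chebyshev: P(|Xbar-mu| >= 1/2) <= Var(Xbar)/(1/2)^2 = (1/12)/(1/4) = 1/3

1/3


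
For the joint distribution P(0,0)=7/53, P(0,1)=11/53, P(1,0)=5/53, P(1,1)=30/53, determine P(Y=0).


P(Y=0) = P(0,0)+P(1,0) = 7/53 + 5/53 = 12/53

12/53


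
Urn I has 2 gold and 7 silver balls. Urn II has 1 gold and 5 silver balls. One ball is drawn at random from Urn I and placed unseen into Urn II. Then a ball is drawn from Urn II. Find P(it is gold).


P(transfer gold) = 2/9; P(transfer silver) = 7/9
If gold transferred: Urn II has 2 gold of 7, so P(gold|gold moved) = 2/7
If silver transferred: Urn II has 1 gold of 7, so P(gold|silver moved) = 1/7
By total probability: P(gold) = 2/9*2/7 + 7/9*1/7 = 11/63

11/63


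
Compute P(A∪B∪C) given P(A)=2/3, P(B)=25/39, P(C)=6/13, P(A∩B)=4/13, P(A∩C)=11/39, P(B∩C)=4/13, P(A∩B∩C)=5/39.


P(A∪B∪C) = P(A)+P(B)+P(C) - P(AB)-P(AC)-P(BC) + P(ABC)
= 2/3+25/39+6/13 - 4/13-11/39-4/13 + 5/39
= 1

1


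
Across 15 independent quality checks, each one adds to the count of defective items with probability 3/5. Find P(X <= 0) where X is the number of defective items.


P(X<=0) = P(X=0)
= 32768/30517578125
= 32768/30517578125

32768/30517578125


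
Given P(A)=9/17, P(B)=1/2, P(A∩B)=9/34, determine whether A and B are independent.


P(A)*P(B) = 9/17*1/2 = 9/34
P(A∩B) = 9/34, which equals P(A)P(B), so independent

Yes, A and B are independent


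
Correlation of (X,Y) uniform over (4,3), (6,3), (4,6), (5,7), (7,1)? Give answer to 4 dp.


Cov(X,Y) = -1.6000, Var(X) = 1.3600, Var(Y) = 4.8000
rho = Cov/(sqrt(VarX)*sqrt(VarY)) = -0.6262

-0.6262


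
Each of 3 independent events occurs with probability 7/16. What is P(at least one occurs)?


P(at least one) = 1 - P(none)
P(none) = (1 - 7/16)^3 = (9/16)^3 = 729/4096
P(at least one) = 1 - 729/4096 = 3367/4096

3367/4096


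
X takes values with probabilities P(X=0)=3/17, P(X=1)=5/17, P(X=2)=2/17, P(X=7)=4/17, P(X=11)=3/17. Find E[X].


E[X] = sum(x * P(x))
= 0*3/17 + 1*5/17 + 2*2/17 + 7*4/17 + 11*3/17
= 70/17

70/17


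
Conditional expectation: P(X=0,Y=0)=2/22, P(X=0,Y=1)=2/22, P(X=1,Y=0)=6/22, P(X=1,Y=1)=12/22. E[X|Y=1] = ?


P(Y=1) = 14/22
E[X|Y=1] = (0*2 + 1*12)/14 = 12/14 = 6/7

6/7


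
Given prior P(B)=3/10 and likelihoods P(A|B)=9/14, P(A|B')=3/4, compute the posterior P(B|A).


P(A) = P(A|B)P(B) + P(A|B')P(B') = 9/14*3/10 + 3/4*7/10 = 201/280
P(B|A) = P(A|B)P(B)/P(A) = (27/140)/(201/280) = 18/67

18/67


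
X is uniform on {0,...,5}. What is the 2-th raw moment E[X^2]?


E[X^2] = (1/6) * sum(x^2 for x=0..5)
= 55/6

55/6


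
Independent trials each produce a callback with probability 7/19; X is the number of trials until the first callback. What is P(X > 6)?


P(X > 6) = P(first 6 trials all fail) = (1-p)^6 = (12/19)^6 = 2985984/47045881

2985984/47045881


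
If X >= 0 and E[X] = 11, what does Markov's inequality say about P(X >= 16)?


Markov: P(X >= a) <= E[X]/a
P(X >= 16) <= 11/16

11/16


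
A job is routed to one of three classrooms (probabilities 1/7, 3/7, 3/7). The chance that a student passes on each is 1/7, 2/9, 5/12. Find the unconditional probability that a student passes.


P(A) = P(A|B1)P(B1) + P(A|B2)P(B2) + P(A|B3)P(B3)
= 1/7*1/7 + 2/9*3/7 + 5/12*3/7
= 1/49 + 2/21 + 5/28 = 173/588

173/588


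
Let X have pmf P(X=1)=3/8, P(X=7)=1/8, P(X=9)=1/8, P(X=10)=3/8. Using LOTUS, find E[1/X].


E[1/X] = sum(g(x)*P(x))
= 1*3/8 + 1/7*1/8 + 1/9*1/8 + 1/10*3/8
= 2239/5040

2239/5040


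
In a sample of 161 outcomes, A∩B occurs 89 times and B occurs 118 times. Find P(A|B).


P(A|B) = P(A∩B)/P(B) = (89/161)/(118/161) = 89/118

89/118


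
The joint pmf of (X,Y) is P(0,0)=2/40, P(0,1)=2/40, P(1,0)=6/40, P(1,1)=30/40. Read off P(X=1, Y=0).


Read from table: P(X=1, Y=0) = 6/40 = 3/20

3/20


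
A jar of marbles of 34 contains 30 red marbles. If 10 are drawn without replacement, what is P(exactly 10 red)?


P(X=10) = C(30,10)*C(4,0) / C(34,10)
= 30045015*1 / 131128140
= 30045015/131128140 = 483/2108

483/2108


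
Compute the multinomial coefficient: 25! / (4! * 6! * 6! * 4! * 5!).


25! = 15511210043330985984000000
Denominator: 4!=24 * 6!=720 * 6!=720 * 4!=24 * 5!=120
Coefficient = 15511210043330985984000000 / 35831808000 = 432889404948000

432889404948000


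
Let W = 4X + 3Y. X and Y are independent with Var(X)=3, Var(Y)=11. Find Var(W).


Independence => Cov(X,Y)=0
Var(4X + 3Y) = 4^2*Var(X) + 3^2*Var(Y)
= 16*3 + 9*11 = 147

147


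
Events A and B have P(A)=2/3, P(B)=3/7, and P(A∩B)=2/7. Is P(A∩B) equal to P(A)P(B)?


P(A)*P(B) = 2/3*3/7 = 2/7
P(A∩B) = 2/7, which equals P(A)P(B), so independent

Yes, A and B are independent


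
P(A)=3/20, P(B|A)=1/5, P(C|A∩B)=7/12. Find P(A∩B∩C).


P(A∩B∩C) = P(A) * P(B|A) * P(C|A∩B)
= 3/20 * 1/5 * 7/12
= 3/100 * 7/12 = 7/400

7/400


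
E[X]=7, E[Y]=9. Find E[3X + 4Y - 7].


E[3X + 4Y - 7] = 3*E[X] + 4*E[Y] - 7
= (3)*(7) + (4)*(9) + (-7)
= 21 + 36 - 7 = 50

50


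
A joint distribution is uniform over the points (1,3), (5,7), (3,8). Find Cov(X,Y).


E[X]=3, E[Y]=6, E[XY]=62/3
Cov(X,Y) = E[XY] - E[X]E[Y] = 62/3 - 3*6 = 8/3

8/3


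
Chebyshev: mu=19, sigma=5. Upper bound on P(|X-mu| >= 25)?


k = 25/5 = 5
Chebyshev: P(|X-mu| >= k*sigma) <= 1/k^2 = 1/5^2 = 1/25

1/25


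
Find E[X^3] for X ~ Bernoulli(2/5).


For Bernoulli: X in {0,1}
E[X^3] = 0^3*(1-2/5) + 1^3*2/5 = 2/5

2/5


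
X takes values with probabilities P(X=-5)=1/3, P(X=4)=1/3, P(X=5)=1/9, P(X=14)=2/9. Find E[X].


E[X] = sum(x * P(x))
= -5*1/3 + 4*1/3 + 5*1/9 + 14*2/9
= 10/3

10/3


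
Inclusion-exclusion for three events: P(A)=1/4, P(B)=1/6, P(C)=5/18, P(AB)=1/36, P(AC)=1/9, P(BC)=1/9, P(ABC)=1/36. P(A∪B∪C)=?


P(A∪B∪C) = P(A)+P(B)+P(C) - P(AB)-P(AC)-P(BC) + P(ABC)
= 1/4+1/6+5/18 - 1/36-1/9-1/9 + 1/36
= 17/36

17/36


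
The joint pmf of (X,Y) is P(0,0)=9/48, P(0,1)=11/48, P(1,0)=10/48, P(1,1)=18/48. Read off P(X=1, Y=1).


Read from table: P(X=1, Y=1) = 18/48 = 3/8

3/8


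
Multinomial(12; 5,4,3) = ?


12! = 479001600
Denominator: 5!=120 * 4!=24 * 3!=6
Coefficient = 479001600 / 17280 = 27720

27720


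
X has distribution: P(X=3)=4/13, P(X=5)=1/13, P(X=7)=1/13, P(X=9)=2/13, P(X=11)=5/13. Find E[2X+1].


E[2X+1] = sum(g(x)*P(x))
= 7*4/13 + 11*1/13 + 15*1/13 + 19*2/13 + 23*5/13
= 207/13

207/13


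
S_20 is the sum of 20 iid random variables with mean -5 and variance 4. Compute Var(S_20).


By independence, Var(S_n) = n*Var(X_1) = 20*4 = 80

80


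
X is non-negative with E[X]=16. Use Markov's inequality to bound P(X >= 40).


Markov: P(X >= a) <= E[X]/a
P(X >= 40) <= 16/40 = 2/5

2/5


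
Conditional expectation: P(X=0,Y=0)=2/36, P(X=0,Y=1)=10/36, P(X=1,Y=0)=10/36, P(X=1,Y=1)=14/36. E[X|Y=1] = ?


P(Y=1) = 24/36
E[X|Y=1] = (0*10 + 1*14)/24 = 14/24 = 7/12

7/12


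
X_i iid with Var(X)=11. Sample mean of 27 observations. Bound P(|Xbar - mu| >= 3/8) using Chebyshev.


Var(Xbar) = Var(X)/n = 11/27
Chebyshev: P(|Xbar-mu| >= 3/8) <= Var(Xbar)/(3/8)^2 = (11/27)/(9/64) = 704/243
Bound exceeds 1, so trivial bound: 1

1


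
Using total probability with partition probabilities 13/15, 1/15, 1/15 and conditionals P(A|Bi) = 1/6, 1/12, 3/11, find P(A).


P(A) = P(A|B1)P(B1) + P(A|B2)P(B2) + P(A|B3)P(B3)
= 1/6*13/15 + 1/12*1/15 + 3/11*1/15
= 13/90 + 1/180 + 1/55 = 37/220

37/220


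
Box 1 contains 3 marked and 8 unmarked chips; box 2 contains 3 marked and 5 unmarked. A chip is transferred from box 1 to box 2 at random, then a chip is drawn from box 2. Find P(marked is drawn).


P(transfer marked) = 3/11; P(transfer unmarked) = 8/11
If marked transferred: Urn II has 4 marked of 9, so P(marked|marked moved) = 4/9
If unmarked transferred: Urn II has 3 marked of 9, so P(marked|unmarked moved) = 1/3
By total probability: P(marked) = 3/11*4/9 + 8/11*1/3 = 4/11

4/11


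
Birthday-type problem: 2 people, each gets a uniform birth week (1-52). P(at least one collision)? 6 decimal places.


P(all different) = prod((52-i)/52 for i=0..1) = 0.980769
P(at least one match) = 1 - 0.980769 = 0.019231

0.019231


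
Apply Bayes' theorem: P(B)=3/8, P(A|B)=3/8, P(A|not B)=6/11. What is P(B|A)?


P(A) = P(A|B)P(B) + P(A|B')P(B') = 3/8*3/8 + 6/11*5/8 = 339/704
P(B|A) = P(A|B)P(B)/P(A) = (9/64)/(339/704) = 33/113

33/113


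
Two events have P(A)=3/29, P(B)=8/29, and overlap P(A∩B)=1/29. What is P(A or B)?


P(A∪B) = P(A) + P(B) - P(A∩B)
= 3/29 + 8/29 - 1/29 = 10/29

10/29


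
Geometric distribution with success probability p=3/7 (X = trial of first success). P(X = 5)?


P(X=5) = (1-p)^4 * p = (4/7)^4 * 3/7
= 256/2401 * 3/7 = 768/16807

768/16807


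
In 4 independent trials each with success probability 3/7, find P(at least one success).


P(at least one) = 1 - P(none)
P(none) = (1 - 3/7)^4 = (4/7)^4 = 256/2401
P(at least one) = 1 - 256/2401 = 2145/2401

2145/2401


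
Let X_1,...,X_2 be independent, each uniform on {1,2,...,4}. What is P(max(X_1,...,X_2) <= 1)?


P(max <= 1) = P(all X_i <= 1) = (P(X_1 <= 1))^2
= (1/4)^2 = 1/16

1/16


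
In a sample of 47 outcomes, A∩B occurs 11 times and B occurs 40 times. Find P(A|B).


P(A|B) = P(A∩B)/P(B) = (11/47)/(40/47) = 11/40

11/40


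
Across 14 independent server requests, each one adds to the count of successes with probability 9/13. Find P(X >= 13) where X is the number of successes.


P(X>=13) = P(X=13) + P(X=14)
= 142344486386424/3937376385699289 + 22876792454961/3937376385699289
= 12709329141645/302875106592253

12709329141645/302875106592253


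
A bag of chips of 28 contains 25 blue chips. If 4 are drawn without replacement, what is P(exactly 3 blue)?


P(X=3) = C(25,3)*C(3,1) / C(28,4)
= 2300*3 / 20475
= 6900/20475 = 92/273

92/273


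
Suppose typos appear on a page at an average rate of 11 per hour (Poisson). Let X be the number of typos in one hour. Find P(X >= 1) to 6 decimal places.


P(X>=1) = 1 - P(X<=0) = 1 - (e^(-11)*11^0/0!)
≈ 1 - 0.0000167017 = 0.9999832983
≈ 0.999983

0.999983


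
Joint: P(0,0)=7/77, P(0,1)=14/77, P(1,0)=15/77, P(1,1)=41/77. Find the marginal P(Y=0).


P(Y=0) = P(0,0)+P(1,0) = 7/77 + 15/77 = 22/77 = 2/7

2/7


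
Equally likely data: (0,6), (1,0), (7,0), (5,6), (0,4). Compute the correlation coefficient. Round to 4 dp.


Cov(X,Y) = -2.3200, Var(X) = 8.2400, Var(Y) = 7.3600
rho = Cov/(sqrt(VarX)*sqrt(VarY)) = -0.2979

-0.2979


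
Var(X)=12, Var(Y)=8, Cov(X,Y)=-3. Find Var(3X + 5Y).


Var(3X + 5Y) = 3^2*Var(X) + 5^2*Var(Y) + 2*3*5*Cov(X,Y)
= 9*12 + 25*8 + 30*(-3)
= 108 + 200 - 90 = 218

218


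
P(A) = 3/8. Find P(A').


P(A') = 1 - P(A) = 1 - 3/8 = 5/8

5/8


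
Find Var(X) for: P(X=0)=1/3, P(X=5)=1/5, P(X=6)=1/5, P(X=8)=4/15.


E[X] = 13/3, E[X^2] = 439/15
Var(X) = E[X^2] - (E[X])^2 = 439/15 - (13/3)^2 = 472/45

472/45


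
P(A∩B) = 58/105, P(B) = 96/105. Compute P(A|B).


P(A|B) = P(A∩B)/P(B) = (58/105)/(96/105) = 58/96 = 29/48

29/48


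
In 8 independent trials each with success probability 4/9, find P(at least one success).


P(at least one) = 1 - P(none)
P(none) = (1 - 4/9)^8 = (5/9)^8 = 390625/43046721
P(at least one) = 1 - 390625/43046721 = 42656096/43046721

42656096/43046721


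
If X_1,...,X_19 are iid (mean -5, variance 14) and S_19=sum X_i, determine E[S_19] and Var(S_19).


E[S_n] = n*mu = 19*-5 = -95
Var(S_n) = n*sigma^2 = 19*14 = 266

E[S_19]=-95, Var(S_19)=266


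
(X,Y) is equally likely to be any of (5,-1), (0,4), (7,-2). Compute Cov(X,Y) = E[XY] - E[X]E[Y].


E[X]=4, E[Y]=1/3, E[XY]=-19/3
Cov(X,Y) = E[XY] - E[X]E[Y] = -19/3 - 4*1/3 = -23/3

-23/3


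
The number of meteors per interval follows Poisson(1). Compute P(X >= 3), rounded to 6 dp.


P(X>=3) = 1 - P(X<=2) = 1 - (e^(-1)*1^0/0! + e^(-1)*1^1/1! + e^(-1)*1^2/2!)
≈ 1 - (0.3678794412 + 0.3678794412 + 0.1839397206)
= 1 - 0.9196986030 = 0.0803013970
≈ 0.080301

0.080301


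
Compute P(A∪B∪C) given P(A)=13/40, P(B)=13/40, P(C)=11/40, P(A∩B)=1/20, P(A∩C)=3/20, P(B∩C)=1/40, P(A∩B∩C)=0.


P(A∪B∪C) = P(A)+P(B)+P(C) - P(AB)-P(AC)-P(BC) + P(ABC)
= 13/40+13/40+11/40 - 1/20-3/20-1/40 + 0
= 7/10

7/10


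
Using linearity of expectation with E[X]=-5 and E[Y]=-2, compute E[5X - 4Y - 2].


E[5X - 4Y - 2] = 5*E[X] - 4*E[Y] - 2
= (5)*(-5) + (-4)*(-2) + (-2)
= -25 + 8 - 2 = -19

-19


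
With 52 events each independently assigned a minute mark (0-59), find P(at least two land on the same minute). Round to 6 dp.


P(all different) = prod((60-i)/60 for i=0..51) = 0.000000
P(at least one match) = 1 - 0.000000 = 1.000000

1.000000


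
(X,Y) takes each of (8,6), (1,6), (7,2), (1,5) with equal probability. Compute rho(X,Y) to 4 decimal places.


Cov(X,Y) = -1.9375, Var(X) = 10.6875, Var(Y) = 2.6875
rho = Cov/(sqrt(VarX)*sqrt(VarY)) = -0.3615

-0.3615


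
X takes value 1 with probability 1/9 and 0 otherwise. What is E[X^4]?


For Bernoulli: X in {0,1}
E[X^4] = 0^4*(1-1/9) + 1^4*1/9 = 1/9

1/9


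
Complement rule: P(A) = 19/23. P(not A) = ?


P(A') = 1 - P(A) = 1 - 19/23 = 4/23

4/23


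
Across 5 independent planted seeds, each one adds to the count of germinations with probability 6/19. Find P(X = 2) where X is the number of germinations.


P(X=2) = C(5,2) * p^2 * (1-p)^3
= 10 * 36/361 * 2197/6859
= 790920/2476099

790920/2476099


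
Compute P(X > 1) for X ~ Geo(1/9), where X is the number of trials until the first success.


P(X > 1) = P(first 1 trials all fail) = (1-p)^1 = (8/9)^1 = 8/9

8/9


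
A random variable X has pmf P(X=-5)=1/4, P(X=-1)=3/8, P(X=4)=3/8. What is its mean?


E[X] = sum(x * P(x))
= -5*1/4 - 1*3/8 + 4*3/8
= -1/8

-1/8


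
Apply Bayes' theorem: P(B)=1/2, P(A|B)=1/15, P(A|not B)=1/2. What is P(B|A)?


P(A) = P(A|B)P(B) + P(A|B')P(B') = 1/15*1/2 + 1/2*1/2 = 17/60
P(B|A) = P(A|B)P(B)/P(A) = (1/30)/(17/60) = 2/17

2/17


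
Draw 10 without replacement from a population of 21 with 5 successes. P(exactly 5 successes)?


P(X=5) = C(5,5)*C(16,5) / C(21,10)
= 1*4368 / 352716
= 4368/352716 = 4/323

4/323


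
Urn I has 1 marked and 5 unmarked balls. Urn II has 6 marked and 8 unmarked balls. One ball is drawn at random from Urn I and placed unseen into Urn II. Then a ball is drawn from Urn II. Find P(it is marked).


P(transfer marked) = 1/6; P(transfer unmarked) = 5/6
If marked transferred: Urn II has 7 marked of 15, so P(marked|marked moved) = 7/15
If unmarked transferred: Urn II has 6 marked of 15, so P(marked|unmarked moved) = 2/5
By total probability: P(marked) = 1/6*7/15 + 5/6*2/5 = 37/90

37/90


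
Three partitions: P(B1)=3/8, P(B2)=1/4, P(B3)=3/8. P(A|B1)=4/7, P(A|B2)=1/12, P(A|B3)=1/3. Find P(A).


P(A) = P(A|B1)P(B1) + P(A|B2)P(B2) + P(A|B3)P(B3)
= 4/7*3/8 + 1/12*1/4 + 1/3*3/8
= 3/14 + 1/48 + 1/8 = 121/336

121/336


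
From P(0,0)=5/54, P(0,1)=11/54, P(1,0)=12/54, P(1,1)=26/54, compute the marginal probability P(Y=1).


P(Y=1) = P(0,1)+P(1,1) = 11/54 + 26/54 = 37/54

37/54


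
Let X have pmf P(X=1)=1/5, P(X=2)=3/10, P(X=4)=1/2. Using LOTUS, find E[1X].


E[1X] = sum(g(x)*P(x))
= 1*1/5 + 2*3/10 + 4*1/2
= 14/5

14/5


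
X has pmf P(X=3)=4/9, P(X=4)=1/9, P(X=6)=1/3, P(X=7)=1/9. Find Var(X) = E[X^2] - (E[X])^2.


E[X] = 41/9, E[X^2] = 209/9
Var(X) = E[X^2] - (E[X])^2 = 209/9 - (41/9)^2 = 200/81

200/81


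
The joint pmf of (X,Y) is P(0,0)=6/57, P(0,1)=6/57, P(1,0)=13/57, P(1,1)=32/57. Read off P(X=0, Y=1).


Read from table: P(X=0, Y=1) = 6/57 = 2/19

2/19


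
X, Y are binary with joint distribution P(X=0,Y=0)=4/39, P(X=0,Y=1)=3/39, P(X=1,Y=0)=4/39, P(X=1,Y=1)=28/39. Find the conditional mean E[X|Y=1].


P(Y=1) = 31/39
E[X|Y=1] = (0*3 + 1*28)/31 = 28/31

28/31


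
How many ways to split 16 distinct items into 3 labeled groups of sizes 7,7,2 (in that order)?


16! = 20922789888000
Denominator: 7!=5040 * 7!=5040 * 2!=2
Coefficient = 20922789888000 / 50803200 = 411840

411840


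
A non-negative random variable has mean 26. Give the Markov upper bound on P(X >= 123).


Markov: P(X >= a) <= E[X]/a
P(X >= 123) <= 26/123

26/123


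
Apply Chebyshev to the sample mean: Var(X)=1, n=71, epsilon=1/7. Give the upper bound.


Var(Xbar) = Var(X)/n = 1/71
Chebyshev: P(|Xbar-mu| >= 1/7) <= Var(Xbar)/(1/7)^2 = (1/71)/(1/49) = 49/71

49/71


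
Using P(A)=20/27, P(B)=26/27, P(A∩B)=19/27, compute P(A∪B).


P(A∪B) = P(A) + P(B) - P(A∩B)
= 20/27 + 26/27 - 19/27 = 1

1


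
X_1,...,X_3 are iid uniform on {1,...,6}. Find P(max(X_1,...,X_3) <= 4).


P(max <= 4) = P(all X_i <= 4) = (P(X_1 <= 4))^3
= (4/6)^3 = (2/3)^3 = 8/27

8/27
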